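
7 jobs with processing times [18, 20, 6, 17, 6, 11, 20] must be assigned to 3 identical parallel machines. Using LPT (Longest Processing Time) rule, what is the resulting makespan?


Sort jobs in decreasing order (LPT): [20, 20, 18, 17, 11, 6, 6]
Assign each job to the least loaded machine:
  Machine 1: jobs [20, 11], load = 31
  Machine 2: jobs [20, 6, 6], load = 32
  Machine 3: jobs [18, 17], load = 35
Makespan = max load = 35

35


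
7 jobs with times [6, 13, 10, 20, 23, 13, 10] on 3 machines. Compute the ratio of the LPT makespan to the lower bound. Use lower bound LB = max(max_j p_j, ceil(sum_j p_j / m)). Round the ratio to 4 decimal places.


LPT order: [23, 20, 13, 13, 10, 10, 6]
Machine loads after assignment: [33, 30, 32]
LPT makespan = 33
Lower bound = max(max_job, ceil(total/3)) = max(23, 32) = 32
Ratio = 33 / 32 = 1.0313

1.0313


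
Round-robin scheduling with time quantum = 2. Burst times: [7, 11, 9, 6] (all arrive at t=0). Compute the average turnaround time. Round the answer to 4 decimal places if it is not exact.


Time quantum = 2
Execution trace:
  J1 runs 2 units, time = 2
  J2 runs 2 units, time = 4
  J3 runs 2 units, time = 6
  J4 runs 2 units, time = 8
  J1 runs 2 units, time = 10
  J2 runs 2 units, time = 12
  J3 runs 2 units, time = 14
  J4 runs 2 units, time = 16
  J1 runs 2 units, time = 18
  J2 runs 2 units, time = 20
  J3 runs 2 units, time = 22
  J4 runs 2 units, time = 24
  J1 runs 1 units, time = 25
  J2 runs 2 units, time = 27
  J3 runs 2 units, time = 29
  J2 runs 2 units, time = 31
  J3 runs 1 units, time = 32
  J2 runs 1 units, time = 33
Finish times: [25, 33, 32, 24]
Average turnaround = 114/4 = 28.5

28.5


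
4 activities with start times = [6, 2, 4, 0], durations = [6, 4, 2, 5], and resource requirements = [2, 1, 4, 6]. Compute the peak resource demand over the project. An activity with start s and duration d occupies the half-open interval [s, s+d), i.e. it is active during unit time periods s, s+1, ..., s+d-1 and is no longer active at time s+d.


Each activity i is active on [start_i, start_i + duration_i).
Compute total resource usage per time slot:
  t=0: active resources = [6], total = 6
  t=1: active resources = [6], total = 6
  t=2: active resources = [1, 6], total = 7
  t=3: active resources = [1, 6], total = 7
  t=4: active resources = [1, 4, 6], total = 11
  t=5: active resources = [1, 4], total = 5
  t=6: active resources = [2], total = 2
  t=7: active resources = [2], total = 2
  t=8: active resources = [2], total = 2
  t=9: active resources = [2], total = 2
  t=10: active resources = [2], total = 2
  t=11: active resources = [2], total = 2
Peak resource demand = 11

11


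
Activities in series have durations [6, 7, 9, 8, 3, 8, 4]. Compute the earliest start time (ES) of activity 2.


Activity 2 starts after activities 1 through 1 complete.
Predecessor durations: [6]
ES = 6 = 6

6


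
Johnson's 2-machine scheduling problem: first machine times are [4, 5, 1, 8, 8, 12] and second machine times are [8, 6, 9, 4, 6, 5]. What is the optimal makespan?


Apply Johnson's rule:
  Group 1 (a <= b): [(3, 1, 9), (1, 4, 8), (2, 5, 6)]
  Group 2 (a > b): [(5, 8, 6), (6, 12, 5), (4, 8, 4)]
Optimal job order: [3, 1, 2, 5, 6, 4]
Schedule:
  Job 3: M1 done at 1, M2 done at 10
  Job 1: M1 done at 5, M2 done at 18
  Job 2: M1 done at 10, M2 done at 24
  Job 5: M1 done at 18, M2 done at 30
  Job 6: M1 done at 30, M2 done at 35
  Job 4: M1 done at 38, M2 done at 42
Makespan = 42

42


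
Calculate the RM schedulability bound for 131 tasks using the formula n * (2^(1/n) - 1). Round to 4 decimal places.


Compute 2^(1/131) = 1.0053052230
Subtract 1: 1.0053052230 - 1 = 0.0053052230
Multiply by n: 131 * 0.0053052230 = 0.6949842130
Round to 4 dp: 0.6950

0.6950


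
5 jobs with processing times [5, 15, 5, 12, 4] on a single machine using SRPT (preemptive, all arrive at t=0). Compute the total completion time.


Since all jobs arrive at t=0, SRPT equals SPT ordering.
SPT order: [4, 5, 5, 12, 15]
Completion times:
  Job 1: p=4, C=4
  Job 2: p=5, C=9
  Job 3: p=5, C=14
  Job 4: p=12, C=26
  Job 5: p=15, C=41
Total completion time = 4 + 9 + 14 + 26 + 41 = 94

94


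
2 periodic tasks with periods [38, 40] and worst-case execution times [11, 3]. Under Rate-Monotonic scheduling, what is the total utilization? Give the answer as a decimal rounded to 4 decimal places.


Compute individual utilizations (exact fractions):
  Task 1: C/T = 11/38 (approx. 0.2895)
  Task 2: C/T = 3/40 (approx. 0.075)
Total utilization U = 11/38 + 3/40 = 277/760
Rounded to 4 decimal places: U = 0.3645
RM (Liu & Layland) bound for 2 tasks = 0.828427; compare with U = 277/760 (approx. 0.364474)
U <= bound, so schedulable by RM sufficient condition.

0.3645


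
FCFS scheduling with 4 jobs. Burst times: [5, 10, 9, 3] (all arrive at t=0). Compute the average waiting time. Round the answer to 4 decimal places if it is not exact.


FCFS order (as given): [5, 10, 9, 3]
Waiting times:
  Job 1: wait = 0
  Job 2: wait = 5
  Job 3: wait = 15
  Job 4: wait = 24
Sum of waiting times = 44
Average waiting time = 44/4 = 11.0

11.0


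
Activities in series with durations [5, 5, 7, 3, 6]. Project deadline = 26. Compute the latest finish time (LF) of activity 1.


LF(activity 1) = deadline - sum of successor durations
Successors: activities 2 through 5 with durations [5, 7, 3, 6]
Sum of successor durations = 21
LF = 26 - 21 = 5

5


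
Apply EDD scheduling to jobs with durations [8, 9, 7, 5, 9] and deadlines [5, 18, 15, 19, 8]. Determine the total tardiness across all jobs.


Sort by due date (EDD order): [(8, 5), (9, 8), (7, 15), (9, 18), (5, 19)]
Compute completion times and tardiness:
  Job 1: p=8, d=5, C=8, tardiness=max(0,8-5)=3
  Job 2: p=9, d=8, C=17, tardiness=max(0,17-8)=9
  Job 3: p=7, d=15, C=24, tardiness=max(0,24-15)=9
  Job 4: p=9, d=18, C=33, tardiness=max(0,33-18)=15
  Job 5: p=5, d=19, C=38, tardiness=max(0,38-19)=19
Total tardiness = 55

55


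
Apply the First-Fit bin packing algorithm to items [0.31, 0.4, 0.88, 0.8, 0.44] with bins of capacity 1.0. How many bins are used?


Place items sequentially using First-Fit:
  Item 0.31 -> new Bin 1
  Item 0.4 -> Bin 1 (now 0.71)
  Item 0.88 -> new Bin 2
  Item 0.8 -> new Bin 3
  Item 0.44 -> new Bin 4
Total bins used = 4

4


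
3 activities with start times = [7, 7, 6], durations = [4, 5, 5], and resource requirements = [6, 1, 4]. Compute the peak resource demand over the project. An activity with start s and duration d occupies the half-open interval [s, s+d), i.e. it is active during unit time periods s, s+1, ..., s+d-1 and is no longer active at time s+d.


Each activity i is active on [start_i, start_i + duration_i).
Compute total resource usage per time slot:
  t=0: active resources = [], total = 0
  t=1: active resources = [], total = 0
  t=2: active resources = [], total = 0
  t=3: active resources = [], total = 0
  t=4: active resources = [], total = 0
  t=5: active resources = [], total = 0
  t=6: active resources = [4], total = 4
  t=7: active resources = [6, 1, 4], total = 11
  t=8: active resources = [6, 1, 4], total = 11
  t=9: active resources = [6, 1, 4], total = 11
  t=10: active resources = [6, 1, 4], total = 11
  t=11: active resources = [1], total = 1
Peak resource demand = 11

11


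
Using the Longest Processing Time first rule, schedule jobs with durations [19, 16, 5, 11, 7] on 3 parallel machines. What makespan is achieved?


Sort jobs in decreasing order (LPT): [19, 16, 11, 7, 5]
Assign each job to the least loaded machine:
  Machine 1: jobs [19], load = 19
  Machine 2: jobs [16, 5], load = 21
  Machine 3: jobs [11, 7], load = 18
Makespan = max load = 21

21


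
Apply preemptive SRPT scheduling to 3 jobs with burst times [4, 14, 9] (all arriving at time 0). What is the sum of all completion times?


Since all jobs arrive at t=0, SRPT equals SPT ordering.
SPT order: [4, 9, 14]
Completion times:
  Job 1: p=4, C=4
  Job 2: p=9, C=13
  Job 3: p=14, C=27
Total completion time = 4 + 13 + 27 = 44

44


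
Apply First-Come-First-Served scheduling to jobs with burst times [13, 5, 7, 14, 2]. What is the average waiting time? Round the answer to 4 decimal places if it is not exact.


FCFS order (as given): [13, 5, 7, 14, 2]
Waiting times:
  Job 1: wait = 0
  Job 2: wait = 13
  Job 3: wait = 18
  Job 4: wait = 25
  Job 5: wait = 39
Sum of waiting times = 95
Average waiting time = 95/5 = 19.0

19.0


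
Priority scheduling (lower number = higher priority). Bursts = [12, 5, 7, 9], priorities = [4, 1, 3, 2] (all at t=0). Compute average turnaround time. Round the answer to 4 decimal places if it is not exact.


Sort by priority (ascending = highest first):
Order: [(1, 5), (2, 9), (3, 7), (4, 12)]
Completion times:
  Priority 1, burst=5, C=5
  Priority 2, burst=9, C=14
  Priority 3, burst=7, C=21
  Priority 4, burst=12, C=33
Average turnaround = 73/4 = 18.25

18.25


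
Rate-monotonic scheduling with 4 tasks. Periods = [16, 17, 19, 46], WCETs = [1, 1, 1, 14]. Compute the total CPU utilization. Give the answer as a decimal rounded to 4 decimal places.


Compute individual utilizations (exact fractions):
  Task 1: C/T = 1/16 (approx. 0.0625)
  Task 2: C/T = 1/17 (approx. 0.0588)
  Task 3: C/T = 1/19 (approx. 0.0526)
  Task 4: C/T = 14/46 = 7/23 (approx. 0.3043)
Total utilization U = 1/16 + 1/17 + 1/19 + 7/23 = 56853/118864
Rounded to 4 decimal places: U = 0.4783
RM (Liu & Layland) bound for 4 tasks = 0.756828; compare with U = 56853/118864 (approx. 0.478303)
U <= bound, so schedulable by RM sufficient condition.

0.4783


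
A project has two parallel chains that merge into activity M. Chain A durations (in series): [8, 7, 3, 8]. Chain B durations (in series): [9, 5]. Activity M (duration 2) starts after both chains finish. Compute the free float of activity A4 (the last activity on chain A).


ES(A4) = sum of predecessors on chain A = 18
EF(A4) = ES + duration = 18 + 8 = 26
Successor of A4 is M. ES(M) = max(sum(A), sum(B)) = max(26, 14) = 26
Free float = ES(successor) - EF(current) = 26 - 26 = 0

0


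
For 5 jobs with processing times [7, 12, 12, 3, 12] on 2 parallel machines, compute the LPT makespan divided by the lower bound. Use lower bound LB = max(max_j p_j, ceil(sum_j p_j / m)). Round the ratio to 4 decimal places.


LPT order: [12, 12, 12, 7, 3]
Machine loads after assignment: [24, 22]
LPT makespan = 24
Lower bound = max(max_job, ceil(total/2)) = max(12, 23) = 23
Ratio = 24 / 23 = 1.0435

1.0435


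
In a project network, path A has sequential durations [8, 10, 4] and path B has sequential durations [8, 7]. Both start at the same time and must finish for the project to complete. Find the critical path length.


Path A total = 8 + 10 + 4 = 22
Path B total = 8 + 7 = 15
Critical path = longest path = max(22, 15) = 22

22


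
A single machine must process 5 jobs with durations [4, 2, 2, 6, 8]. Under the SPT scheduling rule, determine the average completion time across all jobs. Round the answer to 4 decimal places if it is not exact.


Sort jobs by processing time (SPT order): [2, 2, 4, 6, 8]
Compute completion times sequentially:
  Job 1: processing = 2, completes at 2
  Job 2: processing = 2, completes at 4
  Job 3: processing = 4, completes at 8
  Job 4: processing = 6, completes at 14
  Job 5: processing = 8, completes at 22
Sum of completion times = 50
Average completion time = 50/5 = 10.0

10.0


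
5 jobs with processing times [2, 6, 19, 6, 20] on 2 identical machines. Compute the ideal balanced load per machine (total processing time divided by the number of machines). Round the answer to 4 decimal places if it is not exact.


Total processing time = 2 + 6 + 19 + 6 + 20 = 53
Number of machines = 2
Ideal balanced load = 53 / 2 = 26.5

26.5


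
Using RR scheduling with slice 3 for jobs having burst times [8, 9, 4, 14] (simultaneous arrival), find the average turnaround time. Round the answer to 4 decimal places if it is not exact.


Time quantum = 3
Execution trace:
  J1 runs 3 units, time = 3
  J2 runs 3 units, time = 6
  J3 runs 3 units, time = 9
  J4 runs 3 units, time = 12
  J1 runs 3 units, time = 15
  J2 runs 3 units, time = 18
  J3 runs 1 units, time = 19
  J4 runs 3 units, time = 22
  J1 runs 2 units, time = 24
  J2 runs 3 units, time = 27
  J4 runs 3 units, time = 30
  J4 runs 3 units, time = 33
  J4 runs 2 units, time = 35
Finish times: [24, 27, 19, 35]
Average turnaround = 105/4 = 26.25

26.25


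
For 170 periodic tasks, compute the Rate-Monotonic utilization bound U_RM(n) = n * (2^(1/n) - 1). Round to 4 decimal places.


Compute 2^(1/170) = 1.0040856600
Subtract 1: 1.0040856600 - 1 = 0.0040856600
Multiply by n: 170 * 0.0040856600 = 0.6945622000
Round to 4 dp: 0.6946

0.6946


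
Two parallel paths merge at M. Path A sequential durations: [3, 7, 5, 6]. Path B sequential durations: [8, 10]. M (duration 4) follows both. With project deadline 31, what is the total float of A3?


Forward pass: ES(A3) = sum of predecessors on chain A = 10
EF = ES + duration = 10 + 5 = 15
Backward pass: LF(M) = deadline = 31; LS(M) = 31 - 4 = 27
LF(A3) = LS(M) - sum(successors on chain A) = 27 - 6 = 21
LS = LF - duration = 21 - 5 = 16
Total float = LS - ES = 16 - 10 = 6

6


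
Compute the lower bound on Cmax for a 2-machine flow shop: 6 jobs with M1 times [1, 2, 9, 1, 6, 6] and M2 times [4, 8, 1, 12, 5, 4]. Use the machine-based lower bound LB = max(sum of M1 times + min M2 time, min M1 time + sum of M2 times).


LB1 = sum(M1 times) + min(M2 times) = 25 + 1 = 26
LB2 = min(M1 times) + sum(M2 times) = 1 + 34 = 35
Lower bound = max(LB1, LB2) = max(26, 35) = 35

35


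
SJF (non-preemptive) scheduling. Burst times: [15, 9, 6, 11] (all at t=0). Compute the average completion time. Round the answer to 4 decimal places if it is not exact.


SJF order (ascending): [6, 9, 11, 15]
Completion times:
  Job 1: burst=6, C=6
  Job 2: burst=9, C=15
  Job 3: burst=11, C=26
  Job 4: burst=15, C=41
Average completion = 88/4 = 22.0

22.0


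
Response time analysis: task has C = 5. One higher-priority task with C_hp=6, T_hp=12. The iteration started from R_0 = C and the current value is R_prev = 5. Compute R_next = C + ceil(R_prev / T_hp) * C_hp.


R_next = C + ceil(R_prev / T_hp) * C_hp
ceil(5 / 12) = ceil(0.4167) = 1
Interference = 1 * 6 = 6
R_next = 5 + 6 = 11

11


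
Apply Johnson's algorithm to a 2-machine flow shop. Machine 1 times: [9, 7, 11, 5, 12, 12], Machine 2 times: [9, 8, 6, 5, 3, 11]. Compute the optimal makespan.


Apply Johnson's rule:
  Group 1 (a <= b): [(4, 5, 5), (2, 7, 8), (1, 9, 9)]
  Group 2 (a > b): [(6, 12, 11), (3, 11, 6), (5, 12, 3)]
Optimal job order: [4, 2, 1, 6, 3, 5]
Schedule:
  Job 4: M1 done at 5, M2 done at 10
  Job 2: M1 done at 12, M2 done at 20
  Job 1: M1 done at 21, M2 done at 30
  Job 6: M1 done at 33, M2 done at 44
  Job 3: M1 done at 44, M2 done at 50
  Job 5: M1 done at 56, M2 done at 59
Makespan = 59

59


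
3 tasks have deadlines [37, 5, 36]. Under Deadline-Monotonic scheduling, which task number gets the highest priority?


Sort tasks by relative deadline (ascending):
  Task 2: deadline = 5
  Task 3: deadline = 36
  Task 1: deadline = 37
Priority order (highest first): [2, 3, 1]
Highest priority task = 2

2


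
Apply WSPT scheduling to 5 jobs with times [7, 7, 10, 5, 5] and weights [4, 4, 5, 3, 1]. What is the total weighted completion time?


Compute p/w ratios and sort ascending (WSPT): [(5, 3), (7, 4), (7, 4), (10, 5), (5, 1)]
Compute weighted completion times:
  Job (p=5,w=3): C=5, w*C=3*5=15
  Job (p=7,w=4): C=12, w*C=4*12=48
  Job (p=7,w=4): C=19, w*C=4*19=76
  Job (p=10,w=5): C=29, w*C=5*29=145
  Job (p=5,w=1): C=34, w*C=1*34=34
Total weighted completion time = 318

318


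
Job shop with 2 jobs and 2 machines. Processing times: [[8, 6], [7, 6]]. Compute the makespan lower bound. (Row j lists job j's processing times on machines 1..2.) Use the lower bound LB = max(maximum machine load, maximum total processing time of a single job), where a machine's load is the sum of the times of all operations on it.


Machine loads:
  Machine 1: 8 + 7 = 15
  Machine 2: 6 + 6 = 12
Max machine load = 15
Job totals:
  Job 1: 14
  Job 2: 13
Max job total = 14
Lower bound = max(15, 14) = 15

15


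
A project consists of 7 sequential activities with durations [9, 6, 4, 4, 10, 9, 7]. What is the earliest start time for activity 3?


Activity 3 starts after activities 1 through 2 complete.
Predecessor durations: [9, 6]
ES = 9 + 6 = 15

15


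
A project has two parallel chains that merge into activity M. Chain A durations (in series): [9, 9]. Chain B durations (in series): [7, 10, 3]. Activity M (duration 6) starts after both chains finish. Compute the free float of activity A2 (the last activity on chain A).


ES(A2) = sum of predecessors on chain A = 9
EF(A2) = ES + duration = 9 + 9 = 18
Successor of A2 is M. ES(M) = max(sum(A), sum(B)) = max(18, 20) = 20
Free float = ES(successor) - EF(current) = 20 - 18 = 2

2


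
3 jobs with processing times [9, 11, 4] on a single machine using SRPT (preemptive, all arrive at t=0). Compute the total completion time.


Since all jobs arrive at t=0, SRPT equals SPT ordering.
SPT order: [4, 9, 11]
Completion times:
  Job 1: p=4, C=4
  Job 2: p=9, C=13
  Job 3: p=11, C=24
Total completion time = 4 + 13 + 24 = 41

41


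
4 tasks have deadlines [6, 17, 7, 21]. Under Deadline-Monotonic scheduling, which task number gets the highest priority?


Sort tasks by relative deadline (ascending):
  Task 1: deadline = 6
  Task 3: deadline = 7
  Task 2: deadline = 17
  Task 4: deadline = 21
Priority order (highest first): [1, 3, 2, 4]
Highest priority task = 1

1


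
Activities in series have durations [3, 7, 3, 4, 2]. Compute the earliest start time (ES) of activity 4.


Activity 4 starts after activities 1 through 3 complete.
Predecessor durations: [3, 7, 3]
ES = 3 + 7 + 3 = 13

13


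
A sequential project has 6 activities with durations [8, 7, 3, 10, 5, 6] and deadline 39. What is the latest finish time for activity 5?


LF(activity 5) = deadline - sum of successor durations
Successors: activities 6 through 6 with durations [6]
Sum of successor durations = 6
LF = 39 - 6 = 33

33


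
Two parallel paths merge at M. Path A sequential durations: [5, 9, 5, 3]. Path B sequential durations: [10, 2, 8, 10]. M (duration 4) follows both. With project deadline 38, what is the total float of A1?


Forward pass: ES(A1) = sum of predecessors on chain A = 0
EF = ES + duration = 0 + 5 = 5
Backward pass: LF(M) = deadline = 38; LS(M) = 38 - 4 = 34
LF(A1) = LS(M) - sum(successors on chain A) = 34 - 17 = 17
LS = LF - duration = 17 - 5 = 12
Total float = LS - ES = 12 - 0 = 12

12


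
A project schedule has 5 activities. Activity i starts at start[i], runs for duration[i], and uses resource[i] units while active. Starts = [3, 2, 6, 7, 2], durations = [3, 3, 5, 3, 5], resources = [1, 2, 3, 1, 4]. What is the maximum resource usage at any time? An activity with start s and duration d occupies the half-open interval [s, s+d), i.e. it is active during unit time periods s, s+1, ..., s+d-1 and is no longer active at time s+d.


Each activity i is active on [start_i, start_i + duration_i).
Compute total resource usage per time slot:
  t=0: active resources = [], total = 0
  t=1: active resources = [], total = 0
  t=2: active resources = [2, 4], total = 6
  t=3: active resources = [1, 2, 4], total = 7
  t=4: active resources = [1, 2, 4], total = 7
  t=5: active resources = [1, 4], total = 5
  t=6: active resources = [3, 4], total = 7
  t=7: active resources = [3, 1], total = 4
  t=8: active resources = [3, 1], total = 4
  t=9: active resources = [3, 1], total = 4
  t=10: active resources = [3], total = 3
Peak resource demand = 7

7


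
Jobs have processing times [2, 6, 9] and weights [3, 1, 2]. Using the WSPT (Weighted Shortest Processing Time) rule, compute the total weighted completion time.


Compute p/w ratios and sort ascending (WSPT): [(2, 3), (9, 2), (6, 1)]
Compute weighted completion times:
  Job (p=2,w=3): C=2, w*C=3*2=6
  Job (p=9,w=2): C=11, w*C=2*11=22
  Job (p=6,w=1): C=17, w*C=1*17=17
Total weighted completion time = 45

45


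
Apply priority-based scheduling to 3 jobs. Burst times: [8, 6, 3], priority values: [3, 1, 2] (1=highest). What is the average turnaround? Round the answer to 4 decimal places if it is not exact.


Sort by priority (ascending = highest first):
Order: [(1, 6), (2, 3), (3, 8)]
Completion times:
  Priority 1, burst=6, C=6
  Priority 2, burst=3, C=9
  Priority 3, burst=8, C=17
Average turnaround = 32/3 = 10.6667

10.6667


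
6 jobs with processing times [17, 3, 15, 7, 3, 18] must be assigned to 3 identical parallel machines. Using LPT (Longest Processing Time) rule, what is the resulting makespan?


Sort jobs in decreasing order (LPT): [18, 17, 15, 7, 3, 3]
Assign each job to the least loaded machine:
  Machine 1: jobs [18, 3], load = 21
  Machine 2: jobs [17, 3], load = 20
  Machine 3: jobs [15, 7], load = 22
Makespan = max load = 22

22


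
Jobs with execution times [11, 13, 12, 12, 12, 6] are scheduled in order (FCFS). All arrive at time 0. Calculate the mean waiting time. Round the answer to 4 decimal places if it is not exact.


FCFS order (as given): [11, 13, 12, 12, 12, 6]
Waiting times:
  Job 1: wait = 0
  Job 2: wait = 11
  Job 3: wait = 24
  Job 4: wait = 36
  Job 5: wait = 48
  Job 6: wait = 60
Sum of waiting times = 179
Average waiting time = 179/6 = 29.8333

29.8333


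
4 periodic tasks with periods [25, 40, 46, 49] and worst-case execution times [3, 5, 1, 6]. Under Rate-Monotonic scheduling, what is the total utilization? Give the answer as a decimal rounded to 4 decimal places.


Compute individual utilizations (exact fractions):
  Task 1: C/T = 3/25 (approx. 0.12)
  Task 2: C/T = 5/40 = 1/8 (approx. 0.125)
  Task 3: C/T = 1/46 (approx. 0.0217)
  Task 4: C/T = 6/49 (approx. 0.1224)
Total utilization U = 3/25 + 1/8 + 1/46 + 6/49 = 87723/225400
Rounded to 4 decimal places: U = 0.3892
RM (Liu & Layland) bound for 4 tasks = 0.756828; compare with U = 87723/225400 (approx. 0.389188)
U <= bound, so schedulable by RM sufficient condition.

0.3892


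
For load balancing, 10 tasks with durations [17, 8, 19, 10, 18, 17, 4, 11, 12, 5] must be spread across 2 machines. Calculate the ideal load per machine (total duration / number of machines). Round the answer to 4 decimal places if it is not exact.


Total processing time = 17 + 8 + 19 + 10 + 18 + 17 + 4 + 11 + 12 + 5 = 121
Number of machines = 2
Ideal balanced load = 121 / 2 = 60.5

60.5


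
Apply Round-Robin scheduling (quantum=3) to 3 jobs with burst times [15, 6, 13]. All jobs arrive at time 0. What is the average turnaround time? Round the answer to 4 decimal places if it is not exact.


Time quantum = 3
Execution trace:
  J1 runs 3 units, time = 3
  J2 runs 3 units, time = 6
  J3 runs 3 units, time = 9
  J1 runs 3 units, time = 12
  J2 runs 3 units, time = 15
  J3 runs 3 units, time = 18
  J1 runs 3 units, time = 21
  J3 runs 3 units, time = 24
  J1 runs 3 units, time = 27
  J3 runs 3 units, time = 30
  J1 runs 3 units, time = 33
  J3 runs 1 units, time = 34
Finish times: [33, 15, 34]
Average turnaround = 82/3 = 27.3333

27.3333


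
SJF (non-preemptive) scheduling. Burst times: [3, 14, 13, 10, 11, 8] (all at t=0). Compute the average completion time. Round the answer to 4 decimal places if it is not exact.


SJF order (ascending): [3, 8, 10, 11, 13, 14]
Completion times:
  Job 1: burst=3, C=3
  Job 2: burst=8, C=11
  Job 3: burst=10, C=21
  Job 4: burst=11, C=32
  Job 5: burst=13, C=45
  Job 6: burst=14, C=59
Average completion = 171/6 = 28.5

28.5


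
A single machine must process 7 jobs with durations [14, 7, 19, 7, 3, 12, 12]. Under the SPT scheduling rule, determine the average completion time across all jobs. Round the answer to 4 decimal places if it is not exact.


Sort jobs by processing time (SPT order): [3, 7, 7, 12, 12, 14, 19]
Compute completion times sequentially:
  Job 1: processing = 3, completes at 3
  Job 2: processing = 7, completes at 10
  Job 3: processing = 7, completes at 17
  Job 4: processing = 12, completes at 29
  Job 5: processing = 12, completes at 41
  Job 6: processing = 14, completes at 55
  Job 7: processing = 19, completes at 74
Sum of completion times = 229
Average completion time = 229/7 = 32.7143

32.7143


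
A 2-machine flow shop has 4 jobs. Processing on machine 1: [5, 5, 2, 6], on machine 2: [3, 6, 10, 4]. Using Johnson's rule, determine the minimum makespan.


Apply Johnson's rule:
  Group 1 (a <= b): [(3, 2, 10), (2, 5, 6)]
  Group 2 (a > b): [(4, 6, 4), (1, 5, 3)]
Optimal job order: [3, 2, 4, 1]
Schedule:
  Job 3: M1 done at 2, M2 done at 12
  Job 2: M1 done at 7, M2 done at 18
  Job 4: M1 done at 13, M2 done at 22
  Job 1: M1 done at 18, M2 done at 25
Makespan = 25

25


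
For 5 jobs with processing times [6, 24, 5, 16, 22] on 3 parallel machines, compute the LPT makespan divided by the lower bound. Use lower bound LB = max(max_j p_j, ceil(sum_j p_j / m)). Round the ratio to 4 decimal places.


LPT order: [24, 22, 16, 6, 5]
Machine loads after assignment: [24, 27, 22]
LPT makespan = 27
Lower bound = max(max_job, ceil(total/3)) = max(24, 25) = 25
Ratio = 27 / 25 = 1.08

1.08


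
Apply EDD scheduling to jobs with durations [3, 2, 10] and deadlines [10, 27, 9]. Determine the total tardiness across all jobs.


Sort by due date (EDD order): [(10, 9), (3, 10), (2, 27)]
Compute completion times and tardiness:
  Job 1: p=10, d=9, C=10, tardiness=max(0,10-9)=1
  Job 2: p=3, d=10, C=13, tardiness=max(0,13-10)=3
  Job 3: p=2, d=27, C=15, tardiness=max(0,15-27)=0
Total tardiness = 4

4


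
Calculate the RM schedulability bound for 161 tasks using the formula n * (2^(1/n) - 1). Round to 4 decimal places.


Compute 2^(1/161) = 1.0043145429
Subtract 1: 1.0043145429 - 1 = 0.0043145429
Multiply by n: 161 * 0.0043145429 = 0.6946414069
Round to 4 dp: 0.6946

0.6946


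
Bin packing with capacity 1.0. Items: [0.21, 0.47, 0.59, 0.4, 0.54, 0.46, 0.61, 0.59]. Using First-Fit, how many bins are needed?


Place items sequentially using First-Fit:
  Item 0.21 -> new Bin 1
  Item 0.47 -> Bin 1 (now 0.68)
  Item 0.59 -> new Bin 2
  Item 0.4 -> Bin 2 (now 0.99)
  Item 0.54 -> new Bin 3
  Item 0.46 -> Bin 3 (now 1.0)
  Item 0.61 -> new Bin 4
  Item 0.59 -> new Bin 5
Total bins used = 5

5


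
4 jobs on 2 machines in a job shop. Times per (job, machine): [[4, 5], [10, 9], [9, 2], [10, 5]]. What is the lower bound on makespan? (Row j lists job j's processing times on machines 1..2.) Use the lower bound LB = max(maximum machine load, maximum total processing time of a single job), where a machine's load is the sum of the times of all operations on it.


Machine loads:
  Machine 1: 4 + 10 + 9 + 10 = 33
  Machine 2: 5 + 9 + 2 + 5 = 21
Max machine load = 33
Job totals:
  Job 1: 9
  Job 2: 19
  Job 3: 11
  Job 4: 15
Max job total = 19
Lower bound = max(33, 19) = 33

33


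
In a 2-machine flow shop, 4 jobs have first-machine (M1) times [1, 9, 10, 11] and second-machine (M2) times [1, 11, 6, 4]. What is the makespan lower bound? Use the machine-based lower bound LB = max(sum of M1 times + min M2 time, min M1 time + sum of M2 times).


LB1 = sum(M1 times) + min(M2 times) = 31 + 1 = 32
LB2 = min(M1 times) + sum(M2 times) = 1 + 22 = 23
Lower bound = max(LB1, LB2) = max(32, 23) = 32

32


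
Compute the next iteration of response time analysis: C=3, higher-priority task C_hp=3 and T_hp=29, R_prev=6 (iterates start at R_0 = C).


R_next = C + ceil(R_prev / T_hp) * C_hp
ceil(6 / 29) = ceil(0.2069) = 1
Interference = 1 * 3 = 3
R_next = 3 + 3 = 6
R_next = R_prev, so the iteration has converged (response time = 6).

6


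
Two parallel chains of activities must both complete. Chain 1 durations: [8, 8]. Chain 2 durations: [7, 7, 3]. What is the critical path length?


Path A total = 8 + 8 = 16
Path B total = 7 + 7 + 3 = 17
Critical path = longest path = max(16, 17) = 17

17


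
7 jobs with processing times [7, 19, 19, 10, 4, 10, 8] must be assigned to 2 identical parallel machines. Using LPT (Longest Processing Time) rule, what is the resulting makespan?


Sort jobs in decreasing order (LPT): [19, 19, 10, 10, 8, 7, 4]
Assign each job to the least loaded machine:
  Machine 1: jobs [19, 10, 8], load = 37
  Machine 2: jobs [19, 10, 7, 4], load = 40
Makespan = max load = 40

40


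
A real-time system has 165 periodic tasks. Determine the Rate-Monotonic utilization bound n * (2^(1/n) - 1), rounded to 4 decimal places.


Compute 2^(1/165) = 1.0042097281
Subtract 1: 1.0042097281 - 1 = 0.0042097281
Multiply by n: 165 * 0.0042097281 = 0.6946051365
Round to 4 dp: 0.6946

0.6946


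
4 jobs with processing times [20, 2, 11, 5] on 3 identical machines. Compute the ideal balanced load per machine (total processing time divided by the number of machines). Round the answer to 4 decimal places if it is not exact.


Total processing time = 20 + 2 + 11 + 5 = 38
Number of machines = 3
Ideal balanced load = 38 / 3 = 12.6667

12.6667


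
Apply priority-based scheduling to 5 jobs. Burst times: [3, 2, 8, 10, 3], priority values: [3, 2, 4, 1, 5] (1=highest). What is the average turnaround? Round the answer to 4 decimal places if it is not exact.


Sort by priority (ascending = highest first):
Order: [(1, 10), (2, 2), (3, 3), (4, 8), (5, 3)]
Completion times:
  Priority 1, burst=10, C=10
  Priority 2, burst=2, C=12
  Priority 3, burst=3, C=15
  Priority 4, burst=8, C=23
  Priority 5, burst=3, C=26
Average turnaround = 86/5 = 17.2

17.2


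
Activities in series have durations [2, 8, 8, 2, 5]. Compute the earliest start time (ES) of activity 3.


Activity 3 starts after activities 1 through 2 complete.
Predecessor durations: [2, 8]
ES = 2 + 8 = 10

10


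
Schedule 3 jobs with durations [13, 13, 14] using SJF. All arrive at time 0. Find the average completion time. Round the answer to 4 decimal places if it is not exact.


SJF order (ascending): [13, 13, 14]
Completion times:
  Job 1: burst=13, C=13
  Job 2: burst=13, C=26
  Job 3: burst=14, C=40
Average completion = 79/3 = 26.3333

26.3333


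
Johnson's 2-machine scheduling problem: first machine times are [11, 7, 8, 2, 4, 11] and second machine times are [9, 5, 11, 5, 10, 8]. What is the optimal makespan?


Apply Johnson's rule:
  Group 1 (a <= b): [(4, 2, 5), (5, 4, 10), (3, 8, 11)]
  Group 2 (a > b): [(1, 11, 9), (6, 11, 8), (2, 7, 5)]
Optimal job order: [4, 5, 3, 1, 6, 2]
Schedule:
  Job 4: M1 done at 2, M2 done at 7
  Job 5: M1 done at 6, M2 done at 17
  Job 3: M1 done at 14, M2 done at 28
  Job 1: M1 done at 25, M2 done at 37
  Job 6: M1 done at 36, M2 done at 45
  Job 2: M1 done at 43, M2 done at 50
Makespan = 50

50


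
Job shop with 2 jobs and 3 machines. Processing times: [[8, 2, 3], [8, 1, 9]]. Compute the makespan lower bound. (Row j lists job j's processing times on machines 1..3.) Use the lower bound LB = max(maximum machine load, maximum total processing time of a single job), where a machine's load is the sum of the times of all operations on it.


Machine loads:
  Machine 1: 8 + 8 = 16
  Machine 2: 2 + 1 = 3
  Machine 3: 3 + 9 = 12
Max machine load = 16
Job totals:
  Job 1: 13
  Job 2: 18
Max job total = 18
Lower bound = max(16, 18) = 18

18


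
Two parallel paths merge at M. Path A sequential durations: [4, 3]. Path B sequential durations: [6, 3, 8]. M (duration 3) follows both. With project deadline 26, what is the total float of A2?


Forward pass: ES(A2) = sum of predecessors on chain A = 4
EF = ES + duration = 4 + 3 = 7
Backward pass: LF(M) = deadline = 26; LS(M) = 26 - 3 = 23
LF(A2) = LS(M) - sum(successors on chain A) = 23 - 0 = 23
LS = LF - duration = 23 - 3 = 20
Total float = LS - ES = 20 - 4 = 16

16


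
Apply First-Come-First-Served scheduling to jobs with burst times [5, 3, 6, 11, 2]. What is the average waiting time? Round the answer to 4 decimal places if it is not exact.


FCFS order (as given): [5, 3, 6, 11, 2]
Waiting times:
  Job 1: wait = 0
  Job 2: wait = 5
  Job 3: wait = 8
  Job 4: wait = 14
  Job 5: wait = 25
Sum of waiting times = 52
Average waiting time = 52/5 = 10.4

10.4


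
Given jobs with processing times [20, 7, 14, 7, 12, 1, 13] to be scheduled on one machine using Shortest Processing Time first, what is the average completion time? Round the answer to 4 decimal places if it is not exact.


Sort jobs by processing time (SPT order): [1, 7, 7, 12, 13, 14, 20]
Compute completion times sequentially:
  Job 1: processing = 1, completes at 1
  Job 2: processing = 7, completes at 8
  Job 3: processing = 7, completes at 15
  Job 4: processing = 12, completes at 27
  Job 5: processing = 13, completes at 40
  Job 6: processing = 14, completes at 54
  Job 7: processing = 20, completes at 74
Sum of completion times = 219
Average completion time = 219/7 = 31.2857

31.2857


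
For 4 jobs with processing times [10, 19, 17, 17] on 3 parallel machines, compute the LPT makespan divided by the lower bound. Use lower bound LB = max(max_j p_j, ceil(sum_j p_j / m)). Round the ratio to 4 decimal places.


LPT order: [19, 17, 17, 10]
Machine loads after assignment: [19, 27, 17]
LPT makespan = 27
Lower bound = max(max_job, ceil(total/3)) = max(19, 21) = 21
Ratio = 27 / 21 = 1.2857

1.2857


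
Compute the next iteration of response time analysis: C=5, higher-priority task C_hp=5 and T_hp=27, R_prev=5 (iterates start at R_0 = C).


R_next = C + ceil(R_prev / T_hp) * C_hp
ceil(5 / 27) = ceil(0.1852) = 1
Interference = 1 * 5 = 5
R_next = 5 + 5 = 10

10


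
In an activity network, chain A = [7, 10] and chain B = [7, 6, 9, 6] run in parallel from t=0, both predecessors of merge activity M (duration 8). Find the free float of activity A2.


ES(A2) = sum of predecessors on chain A = 7
EF(A2) = ES + duration = 7 + 10 = 17
Successor of A2 is M. ES(M) = max(sum(A), sum(B)) = max(17, 28) = 28
Free float = ES(successor) - EF(current) = 28 - 17 = 11

11


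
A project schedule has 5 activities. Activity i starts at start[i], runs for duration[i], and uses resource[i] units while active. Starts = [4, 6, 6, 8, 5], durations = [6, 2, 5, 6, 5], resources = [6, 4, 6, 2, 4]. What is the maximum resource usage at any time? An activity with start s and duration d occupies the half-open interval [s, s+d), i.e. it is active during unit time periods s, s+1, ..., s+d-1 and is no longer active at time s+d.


Each activity i is active on [start_i, start_i + duration_i).
Compute total resource usage per time slot:
  t=0: active resources = [], total = 0
  t=1: active resources = [], total = 0
  t=2: active resources = [], total = 0
  t=3: active resources = [], total = 0
  t=4: active resources = [6], total = 6
  t=5: active resources = [6, 4], total = 10
  t=6: active resources = [6, 4, 6, 4], total = 20
  t=7: active resources = [6, 4, 6, 4], total = 20
  t=8: active resources = [6, 6, 2, 4], total = 18
  t=9: active resources = [6, 6, 2, 4], total = 18
  t=10: active resources = [6, 2], total = 8
  t=11: active resources = [2], total = 2
  t=12: active resources = [2], total = 2
  t=13: active resources = [2], total = 2
Peak resource demand = 20

20


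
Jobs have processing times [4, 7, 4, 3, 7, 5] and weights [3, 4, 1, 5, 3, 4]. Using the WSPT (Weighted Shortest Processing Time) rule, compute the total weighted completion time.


Compute p/w ratios and sort ascending (WSPT): [(3, 5), (5, 4), (4, 3), (7, 4), (7, 3), (4, 1)]
Compute weighted completion times:
  Job (p=3,w=5): C=3, w*C=5*3=15
  Job (p=5,w=4): C=8, w*C=4*8=32
  Job (p=4,w=3): C=12, w*C=3*12=36
  Job (p=7,w=4): C=19, w*C=4*19=76
  Job (p=7,w=3): C=26, w*C=3*26=78
  Job (p=4,w=1): C=30, w*C=1*30=30
Total weighted completion time = 267

267


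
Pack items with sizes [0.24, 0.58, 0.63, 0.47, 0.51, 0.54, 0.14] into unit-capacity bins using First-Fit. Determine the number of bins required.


Place items sequentially using First-Fit:
  Item 0.24 -> new Bin 1
  Item 0.58 -> Bin 1 (now 0.82)
  Item 0.63 -> new Bin 2
  Item 0.47 -> new Bin 3
  Item 0.51 -> Bin 3 (now 0.98)
  Item 0.54 -> new Bin 4
  Item 0.14 -> Bin 1 (now 0.96)
Total bins used = 4

4


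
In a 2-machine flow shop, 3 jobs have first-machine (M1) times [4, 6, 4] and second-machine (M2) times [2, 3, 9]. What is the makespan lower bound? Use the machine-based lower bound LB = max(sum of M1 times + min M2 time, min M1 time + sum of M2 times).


LB1 = sum(M1 times) + min(M2 times) = 14 + 2 = 16
LB2 = min(M1 times) + sum(M2 times) = 4 + 14 = 18
Lower bound = max(LB1, LB2) = max(16, 18) = 18

18


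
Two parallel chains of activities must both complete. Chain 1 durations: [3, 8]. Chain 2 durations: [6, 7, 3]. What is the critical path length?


Path A total = 3 + 8 = 11
Path B total = 6 + 7 + 3 = 16
Critical path = longest path = max(11, 16) = 16

16


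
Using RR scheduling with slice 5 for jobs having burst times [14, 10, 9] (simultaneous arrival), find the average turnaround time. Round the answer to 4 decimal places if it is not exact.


Time quantum = 5
Execution trace:
  J1 runs 5 units, time = 5
  J2 runs 5 units, time = 10
  J3 runs 5 units, time = 15
  J1 runs 5 units, time = 20
  J2 runs 5 units, time = 25
  J3 runs 4 units, time = 29
  J1 runs 4 units, time = 33
Finish times: [33, 25, 29]
Average turnaround = 87/3 = 29.0

29.0


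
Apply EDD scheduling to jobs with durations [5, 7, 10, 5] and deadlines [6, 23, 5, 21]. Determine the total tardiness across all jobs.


Sort by due date (EDD order): [(10, 5), (5, 6), (5, 21), (7, 23)]
Compute completion times and tardiness:
  Job 1: p=10, d=5, C=10, tardiness=max(0,10-5)=5
  Job 2: p=5, d=6, C=15, tardiness=max(0,15-6)=9
  Job 3: p=5, d=21, C=20, tardiness=max(0,20-21)=0
  Job 4: p=7, d=23, C=27, tardiness=max(0,27-23)=4
Total tardiness = 18

18


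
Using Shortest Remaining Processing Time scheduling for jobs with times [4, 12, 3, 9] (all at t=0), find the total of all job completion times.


Since all jobs arrive at t=0, SRPT equals SPT ordering.
SPT order: [3, 4, 9, 12]
Completion times:
  Job 1: p=3, C=3
  Job 2: p=4, C=7
  Job 3: p=9, C=16
  Job 4: p=12, C=28
Total completion time = 3 + 7 + 16 + 28 = 54

54


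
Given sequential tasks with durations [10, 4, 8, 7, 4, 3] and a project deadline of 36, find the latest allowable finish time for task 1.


LF(activity 1) = deadline - sum of successor durations
Successors: activities 2 through 6 with durations [4, 8, 7, 4, 3]
Sum of successor durations = 26
LF = 36 - 26 = 10

10


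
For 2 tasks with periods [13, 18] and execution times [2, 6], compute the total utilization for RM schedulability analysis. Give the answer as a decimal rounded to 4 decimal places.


Compute individual utilizations (exact fractions):
  Task 1: C/T = 2/13 (approx. 0.1538)
  Task 2: C/T = 6/18 = 1/3 (approx. 0.3333)
Total utilization U = 2/13 + 1/3 = 19/39
Rounded to 4 decimal places: U = 0.4872
RM (Liu & Layland) bound for 2 tasks = 0.828427; compare with U = 19/39 (approx. 0.487179)
U <= bound, so schedulable by RM sufficient condition.

0.4872


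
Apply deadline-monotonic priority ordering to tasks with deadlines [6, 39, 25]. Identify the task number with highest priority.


Sort tasks by relative deadline (ascending):
  Task 1: deadline = 6
  Task 3: deadline = 25
  Task 2: deadline = 39
Priority order (highest first): [1, 3, 2]
Highest priority task = 1

1


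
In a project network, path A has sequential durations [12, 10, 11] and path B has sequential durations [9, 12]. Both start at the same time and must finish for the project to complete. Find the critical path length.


Path A total = 12 + 10 + 11 = 33
Path B total = 9 + 12 = 21
Critical path = longest path = max(33, 21) = 33

33


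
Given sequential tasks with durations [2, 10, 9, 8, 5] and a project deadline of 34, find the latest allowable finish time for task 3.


LF(activity 3) = deadline - sum of successor durations
Successors: activities 4 through 5 with durations [8, 5]
Sum of successor durations = 13
LF = 34 - 13 = 21

21
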